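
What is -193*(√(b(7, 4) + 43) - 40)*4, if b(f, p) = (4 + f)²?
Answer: 30880 - 1544*√41 ≈ 20994.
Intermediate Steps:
-193*(√(b(7, 4) + 43) - 40)*4 = -193*(√((4 + 7)² + 43) - 40)*4 = -193*(√(11² + 43) - 40)*4 = -193*(√(121 + 43) - 40)*4 = -193*(√164 - 40)*4 = -193*(2*√41 - 40)*4 = -193*(-40 + 2*√41)*4 = (7720 - 386*√41)*4 = 30880 - 1544*√41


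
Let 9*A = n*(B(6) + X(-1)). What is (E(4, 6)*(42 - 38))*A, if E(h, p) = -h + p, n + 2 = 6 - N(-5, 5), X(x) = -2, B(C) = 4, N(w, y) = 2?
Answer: 32/9 ≈ 3.5556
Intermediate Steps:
n = 2 (n = -2 + (6 - 1*2) = -2 + (6 - 2) = -2 + 4 = 2)
E(h, p) = p - h
A = 4/9 (A = (2*(4 - 2))/9 = (2*2)/9 = (1/9)*4 = 4/9 ≈ 0.44444)
(E(4, 6)*(42 - 38))*A = ((6 - 1*4)*(42 - 38))*(4/9) = ((6 - 4)*4)*(4/9) = (2*4)*(4/9) = 8*(4/9) = 32/9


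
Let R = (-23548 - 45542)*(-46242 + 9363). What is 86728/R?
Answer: 43364/1273985055 ≈ 3.4038e-5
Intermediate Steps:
R = 2547970110 (R = -69090*(-36879) = 2547970110)
86728/R = 86728/2547970110 = 86728*(1/2547970110) = 43364/1273985055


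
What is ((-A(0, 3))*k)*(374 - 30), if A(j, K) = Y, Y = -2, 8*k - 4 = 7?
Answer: 946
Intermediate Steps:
k = 11/8 (k = ½ + (⅛)*7 = ½ + 7/8 = 11/8 ≈ 1.3750)
A(j, K) = -2
((-A(0, 3))*k)*(374 - 30) = (-1*(-2)*(11/8))*(374 - 30) = (2*(11/8))*344 = (11/4)*344 = 946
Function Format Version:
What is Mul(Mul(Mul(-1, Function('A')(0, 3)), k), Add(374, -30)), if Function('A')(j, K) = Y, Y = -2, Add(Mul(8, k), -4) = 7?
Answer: 946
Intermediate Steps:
k = Rational(11, 8) (k = Add(Rational(1, 2), Mul(Rational(1, 8), 7)) = Add(Rational(1, 2), Rational(7, 8)) = Rational(11, 8) ≈ 1.3750)
Function('A')(j, K) = -2
Mul(Mul(Mul(-1, Function('A')(0, 3)), k), Add(374, -30)) = Mul(Mul(Mul(-1, -2), Rational(11, 8)), Add(374, -30)) = Mul(Mul(2, Rational(11, 8)), 344) = Mul(Rational(11, 4), 344) = 946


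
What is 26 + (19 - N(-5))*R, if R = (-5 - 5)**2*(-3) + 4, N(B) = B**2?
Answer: 1802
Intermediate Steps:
R = -296 (R = (-10)**2*(-3) + 4 = 100*(-3) + 4 = -300 + 4 = -296)
26 + (19 - N(-5))*R = 26 + (19 - 1*(-5)**2)*(-296) = 26 + (19 - 1*25)*(-296) = 26 + (19 - 25)*(-296) = 26 - 6*(-296) = 26 + 1776 = 1802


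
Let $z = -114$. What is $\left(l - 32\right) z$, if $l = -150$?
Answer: $20748$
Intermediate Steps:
$\left(l - 32\right) z = \left(-150 - 32\right) \left(-114\right) = \left(-182\right) \left(-114\right) = 20748$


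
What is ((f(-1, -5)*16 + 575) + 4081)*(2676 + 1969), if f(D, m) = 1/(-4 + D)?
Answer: 21612256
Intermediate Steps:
((f(-1, -5)*16 + 575) + 4081)*(2676 + 1969) = ((16/(-4 - 1) + 575) + 4081)*(2676 + 1969) = ((16/(-5) + 575) + 4081)*4645 = ((-⅕*16 + 575) + 4081)*4645 = ((-16/5 + 575) + 4081)*4645 = (2859/5 + 4081)*4645 = (23264/5)*4645 = 21612256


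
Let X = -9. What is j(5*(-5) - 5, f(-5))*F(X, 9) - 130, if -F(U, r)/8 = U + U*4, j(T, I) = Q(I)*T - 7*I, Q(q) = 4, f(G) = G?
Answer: -30730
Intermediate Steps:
j(T, I) = -7*I + 4*T (j(T, I) = 4*T - 7*I = -7*I + 4*T)
F(U, r) = -40*U (F(U, r) = -8*(U + U*4) = -8*(U + 4*U) = -40*U)
j(5*(-5) - 5, f(-5))*F(X, 9) - 130 = (-7*(-5) + 4*(5*(-5) - 5))*(-40*(-9)) - 130 = (35 + 4*(-25 - 5))*360 - 130 = (35 + 4*(-30))*360 - 130 = (35 - 120)*360 - 130 = -85*360 - 130 = -30600 - 130 = -30730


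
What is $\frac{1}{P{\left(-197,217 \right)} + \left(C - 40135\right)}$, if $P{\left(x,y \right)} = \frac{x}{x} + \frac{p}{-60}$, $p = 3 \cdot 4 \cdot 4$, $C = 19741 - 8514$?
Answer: $- \frac{5}{144539} \approx -3.4593 \cdot 10^{-5}$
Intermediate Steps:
$C = 11227$
$p = 48$ ($p = 12 \cdot 4 = 48$)
$P{\left(x,y \right)} = \frac{1}{5}$ ($P{\left(x,y \right)} = \frac{x}{x} + \frac{48}{-60} = 1 + 48 \left(- \frac{1}{60}\right) = 1 - \frac{4}{5} = \frac{1}{5}$)
$\frac{1}{P{\left(-197,217 \right)} + \left(C - 40135\right)} = \frac{1}{\frac{1}{5} + \left(11227 - 40135\right)} = \frac{1}{\frac{1}{5} - 28908} = \frac{1}{- \frac{144539}{5}} = - \frac{5}{144539}$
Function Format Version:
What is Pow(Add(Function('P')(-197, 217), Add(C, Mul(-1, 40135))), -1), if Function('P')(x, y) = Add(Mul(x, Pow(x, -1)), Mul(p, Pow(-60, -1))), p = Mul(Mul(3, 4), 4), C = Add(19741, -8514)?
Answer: Rational(-5, 144539) ≈ -3.4593e-5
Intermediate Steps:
C = 11227
p = 48 (p = Mul(12, 4) = 48)
Function('P')(x, y) = Rational(1, 5) (Function('P')(x, y) = Add(Mul(x, Pow(x, -1)), Mul(48, Pow(-60, -1))) = Add(1, Mul(48, Rational(-1, 60))) = Add(1, Rational(-4, 5)) = Rational(1, 5))
Pow(Add(Function('P')(-197, 217), Add(C, Mul(-1, 40135))), -1) = Pow(Add(Rational(1, 5), Add(11227, Mul(-1, 40135))), -1) = Pow(Add(Rational(1, 5), Add(11227, -40135)), -1) = Pow(Add(Rational(1, 5), -28908), -1) = Pow(Rational(-144539, 5), -1) = Rational(-5, 144539)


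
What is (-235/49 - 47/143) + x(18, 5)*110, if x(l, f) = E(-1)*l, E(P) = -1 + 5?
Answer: 55459532/7007 ≈ 7914.9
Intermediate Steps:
E(P) = 4
x(l, f) = 4*l
(-235/49 - 47/143) + x(18, 5)*110 = (-235/49 - 47/143) + (4*18)*110 = (-235*1/49 - 47*1/143) + 72*110 = (-235/49 - 47/143) + 7920 = -35908/7007 + 7920 = 55459532/7007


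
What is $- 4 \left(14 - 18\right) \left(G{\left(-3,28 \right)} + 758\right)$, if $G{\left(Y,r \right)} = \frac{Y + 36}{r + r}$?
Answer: $\frac{84962}{7} \approx 12137.0$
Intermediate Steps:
$G{\left(Y,r \right)} = \frac{36 + Y}{2 r}$
$- 4 \left(14 - 18\right) \left(G{\left(-3,28 \right)} + 758\right) = - 4 \left(14 - 18\right) \left(\frac{36 - 3}{2 \cdot 28} + 758\right) = \left(-4\right) \left(-4\right) \left(\frac{1}{2} \cdot \frac{1}{28} \cdot 33 + 758\right) = 16 \left(\frac{33}{56} + 758\right) = 16 \cdot \frac{42481}{56} = \frac{84962}{7}$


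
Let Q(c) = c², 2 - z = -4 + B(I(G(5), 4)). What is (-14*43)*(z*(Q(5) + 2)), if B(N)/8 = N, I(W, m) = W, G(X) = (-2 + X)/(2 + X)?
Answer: -41796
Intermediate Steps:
G(X) = (-2 + X)/(2 + X)
B(N) = 8*N
z = 18/7 (z = 2 - (-4 + 8*((-2 + 5)/(2 + 5))) = 2 - (-4 + 8*(3/7)) = 2 - (-4 + 24/7) = 2 - 1*(-4/7) = 2 + 4/7 = 18/7 ≈ 2.5714)
(-14*43)*(z*(Q(5) + 2)) = (-14*43)*(18*(5² + 2)/7) = -1548*(25 + 2) = -1548*27 = -602*486/7 = -41796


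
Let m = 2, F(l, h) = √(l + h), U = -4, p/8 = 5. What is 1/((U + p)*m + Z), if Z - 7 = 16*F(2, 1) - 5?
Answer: 37/2354 - 4*√3/1177 ≈ 0.0098316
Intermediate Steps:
p = 40 (p = 8*5 = 40)
F(l, h) = √(h + l)
Z = 2 + 16*√3 (Z = 7 + (16*√(1 + 2) - 5) = 7 + (16*√3 - 5) = 7 + (-5 + 16*√3) = 2 + 16*√3 ≈ 29.713)
1/((U + p)*m + Z) = 1/((-4 + 40)*2 + (2 + 16*√3)) = 1/(36*2 + (2 + 16*√3)) = 1/(72 + (2 + 16*√3)) = 1/(74 + 16*√3)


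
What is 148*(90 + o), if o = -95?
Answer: -740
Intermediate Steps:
148*(90 + o) = 148*(90 - 95) = 148*(-5) = -740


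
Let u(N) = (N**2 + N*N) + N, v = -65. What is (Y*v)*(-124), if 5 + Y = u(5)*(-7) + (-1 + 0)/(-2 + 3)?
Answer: -3151460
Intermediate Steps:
u(N) = N + 2*N**2 (u(N) = (N**2 + N**2) + N = 2*N**2 + N = N + 2*N**2)
Y = -391 (Y = -5 + ((5*(1 + 2*5))*(-7) + (-1 + 0)/(-2 + 3)) = -5 + ((5*(1 + 10))*(-7) - 1/1) = -5 + ((5*11)*(-7) - 1*1) = -5 + (55*(-7) - 1) = -5 + (-385 - 1) = -5 - 386 = -391)
(Y*v)*(-124) = -391*(-65)*(-124) = 25415*(-124) = -3151460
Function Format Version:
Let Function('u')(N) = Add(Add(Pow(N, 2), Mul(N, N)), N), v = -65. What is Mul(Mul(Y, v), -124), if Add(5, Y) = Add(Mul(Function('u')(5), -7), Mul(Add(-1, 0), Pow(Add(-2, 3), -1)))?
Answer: -3151460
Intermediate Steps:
Function('u')(N) = Add(N, Mul(2, Pow(N, 2))) (Function('u')(N) = Add(Add(Pow(N, 2), Pow(N, 2)), N) = Add(Mul(2, Pow(N, 2)), N) = Add(N, Mul(2, Pow(N, 2))))
Y = -391 (Y = Add(-5, Add(Mul(Mul(5, Add(1, Mul(2, 5))), -7), Mul(Add(-1, 0), Pow(Add(-2, 3), -1)))) = Add(-5, Add(Mul(Mul(5, Add(1, 10)), -7), Mul(-1, Pow(1, -1)))) = Add(-5, Add(Mul(Mul(5, 11), -7), Mul(-1, 1))) = Add(-5, Add(Mul(55, -7), -1)) = Add(-5, Add(-385, -1)) = Add(-5, -386) = -391)
Mul(Mul(Y, v), -124) = Mul(Mul(-391, -65), -124) = Mul(25415, -124) = -3151460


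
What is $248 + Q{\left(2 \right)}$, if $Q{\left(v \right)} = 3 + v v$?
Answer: $255$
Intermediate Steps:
$Q{\left(v \right)} = 3 + v^{2}$
$248 + Q{\left(2 \right)} = 248 + \left(3 + 2^{2}\right) = 248 + \left(3 + 4\right) = 248 + 7 = 255$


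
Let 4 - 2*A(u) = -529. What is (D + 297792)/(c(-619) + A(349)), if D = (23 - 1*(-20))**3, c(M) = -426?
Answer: -754598/319 ≈ -2365.5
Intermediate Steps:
D = 79507 (D = (23 + 20)**3 = 43**3 = 79507)
A(u) = 533/2 (A(u) = 2 - 1/2*(-529) = 2 + 529/2 = 533/2)
(D + 297792)/(c(-619) + A(349)) = (79507 + 297792)/(-426 + 533/2) = 377299/(-319/2) = 377299*(-2/319) = -754598/319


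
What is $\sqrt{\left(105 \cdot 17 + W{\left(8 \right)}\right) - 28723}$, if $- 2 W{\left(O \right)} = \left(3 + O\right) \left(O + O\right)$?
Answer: $i \sqrt{27026} \approx 164.4 i$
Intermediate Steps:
$W{\left(O \right)} = - O \left(3 + O\right)$ ($W{\left(O \right)} = - \frac{\left(3 + O\right) \left(O + O\right)}{2} = - \frac{\left(3 + O\right) 2 O}{2} = - \frac{2 O \left(3 + O\right)}{2} = - O \left(3 + O\right)$)
$\sqrt{\left(105 \cdot 17 + W{\left(8 \right)}\right) - 28723} = \sqrt{\left(105 \cdot 17 - 8 \left(3 + 8\right)\right) - 28723} = \sqrt{\left(1785 - 8 \cdot 11\right) - 28723} = \sqrt{\left(1785 - 88\right) - 28723} = \sqrt{1697 - 28723} = \sqrt{-27026} = i \sqrt{27026}$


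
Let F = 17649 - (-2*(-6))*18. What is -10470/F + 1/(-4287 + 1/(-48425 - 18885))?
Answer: -77496804400/128985413037 ≈ -0.60082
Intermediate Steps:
F = 17433 (F = 17649 - 12*18 = 17649 - 1*216 = 17649 - 216 = 17433)
-10470/F + 1/(-4287 + 1/(-48425 - 18885)) = -10470/17433 + 1/(-4287 + 1/(-48425 - 18885)) = -10470*1/17433 + 1/(-4287 + 1/(-67310)) = -3490/5811 + 1/(-4287 - 1/67310) = -3490/5811 + 1/(-288557971/67310) = -3490/5811 - 67310/288557971 = -77496804400/128985413037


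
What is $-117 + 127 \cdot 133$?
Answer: $16774$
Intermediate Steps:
$-117 + 127 \cdot 133 = -117 + 16891 = 16774$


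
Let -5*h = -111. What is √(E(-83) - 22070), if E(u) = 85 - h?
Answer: 2*I*√137545/5 ≈ 148.35*I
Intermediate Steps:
h = 111/5 (h = -⅕*(-111) = 111/5 ≈ 22.200)
E(u) = 314/5 (E(u) = 85 - 1*111/5 = 85 - 111/5 = 314/5)
√(E(-83) - 22070) = √(314/5 - 22070) = √(-110036/5) = 2*I*√137545/5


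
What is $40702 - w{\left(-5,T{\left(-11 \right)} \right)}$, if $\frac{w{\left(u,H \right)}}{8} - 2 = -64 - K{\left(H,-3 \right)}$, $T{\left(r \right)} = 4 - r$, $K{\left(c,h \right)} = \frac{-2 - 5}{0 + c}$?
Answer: $\frac{617914}{15} \approx 41194.0$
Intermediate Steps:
$K{\left(c,h \right)} = - \frac{7}{c}$
$w{\left(u,H \right)} = -496 + \frac{56}{H}$ ($w{\left(u,H \right)} = 16 + 8 \left(-64 - - \frac{7}{H}\right) = 16 + 8 \left(-64 + \frac{7}{H}\right) = 16 - \left(512 - \frac{56}{H}\right) = -496 + \frac{56}{H}$)
$40702 - w{\left(-5,T{\left(-11 \right)} \right)} = 40702 - \left(-496 + \frac{56}{4 - -11}\right) = 40702 - \left(-496 + \frac{56}{4 + 11}\right) = 40702 - \left(-496 + \frac{56}{15}\right) = 40702 - - \frac{7384}{15} = 40702 + \frac{7384}{15} = \frac{617914}{15}$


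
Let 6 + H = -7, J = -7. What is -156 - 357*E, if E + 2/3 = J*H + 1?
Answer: -32762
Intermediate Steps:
H = -13 (H = -6 - 7 = -13)
E = 274/3 (E = -⅔ + (-7*(-13) + 1) = -⅔ + (91 + 1) = -⅔ + 92 = 274/3 ≈ 91.333)
-156 - 357*E = -156 - 357*274/3 = -156 - 32606 = -32762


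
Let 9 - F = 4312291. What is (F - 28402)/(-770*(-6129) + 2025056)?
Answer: -2170342/3372193 ≈ -0.64360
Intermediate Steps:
F = -4312282 (F = 9 - 1*4312291 = 9 - 4312291 = -4312282)
(F - 28402)/(-770*(-6129) + 2025056) = (-4312282 - 28402)/(-770*(-6129) + 2025056) = -4340684/(4719330 + 2025056) = -4340684/6744386 = -4340684*1/6744386 = -2170342/3372193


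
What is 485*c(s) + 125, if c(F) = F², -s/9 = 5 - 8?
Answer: 353690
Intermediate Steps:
s = 27 (s = -9*(5 - 8) = -9*(-3) = 27)
485*c(s) + 125 = 485*27² + 125 = 485*729 + 125 = 353565 + 125 = 353690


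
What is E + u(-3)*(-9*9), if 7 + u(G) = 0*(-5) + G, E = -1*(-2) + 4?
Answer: 816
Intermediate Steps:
E = 6 (E = 2 + 4 = 6)
u(G) = -7 + G (u(G) = -7 + (0*(-5) + G) = -7 + (0 + G) = -7 + G)
E + u(-3)*(-9*9) = 6 + (-7 - 3)*(-9*9) = 6 - 10*(-81) = 6 + 810 = 816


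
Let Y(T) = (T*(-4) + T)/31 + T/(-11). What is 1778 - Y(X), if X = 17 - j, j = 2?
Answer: 607258/341 ≈ 1780.8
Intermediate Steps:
X = 15 (X = 17 - 1*2 = 17 - 2 = 15)
Y(T) = -64*T/341 (Y(T) = (-4*T + T)*(1/31) + T*(-1/11) = -3*T*(1/31) - T/11 = -3*T/31 - T/11 = -64*T/341)
1778 - Y(X) = 1778 - (-64)*15/341 = 1778 - 1*(-960/341) = 1778 + 960/341 = 607258/341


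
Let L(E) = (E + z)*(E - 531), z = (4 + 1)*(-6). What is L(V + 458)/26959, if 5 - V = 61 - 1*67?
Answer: -27218/26959 ≈ -1.0096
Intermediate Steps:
z = -30 (z = 5*(-6) = -30)
V = 11 (V = 5 - (61 - 1*67) = 5 - (61 - 67) = 5 - 1*(-6) = 5 + 6 = 11)
L(E) = (-531 + E)*(-30 + E) (L(E) = (E - 30)*(E - 531) = (-30 + E)*(-531 + E) = (-531 + E)*(-30 + E))
L(V + 458)/26959 = (15930 + (11 + 458)² - 561*(11 + 458))/26959 = (15930 + 469² - 561*469)*(1/26959) = (15930 + 219961 - 263109)*(1/26959) = -27218*1/26959 = -27218/26959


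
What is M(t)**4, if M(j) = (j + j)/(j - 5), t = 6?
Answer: 20736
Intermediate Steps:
M(j) = 2*j/(-5 + j) (M(j) = (2*j)/(-5 + j) = 2*j/(-5 + j))
M(t)**4 = (2*6/(-5 + 6))**4 = (2*6/1)**4 = (2*6*1)**4 = 12**4 = 20736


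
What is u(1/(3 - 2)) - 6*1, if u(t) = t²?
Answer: -5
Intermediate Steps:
u(1/(3 - 2)) - 6*1 = (1/(3 - 2))² - 6*1 = (1/1)² - 6 = 1² - 6 = 1 - 6 = -5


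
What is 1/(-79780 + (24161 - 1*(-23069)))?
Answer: -1/32550 ≈ -3.0722e-5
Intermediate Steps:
1/(-79780 + (24161 - 1*(-23069))) = 1/(-79780 + (24161 + 23069)) = 1/(-79780 + 47230) = 1/(-32550) = -1/32550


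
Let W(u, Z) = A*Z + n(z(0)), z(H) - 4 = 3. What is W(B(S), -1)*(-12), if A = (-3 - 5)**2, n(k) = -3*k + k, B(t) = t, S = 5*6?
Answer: 936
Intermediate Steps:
S = 30
z(H) = 7 (z(H) = 4 + 3 = 7)
n(k) = -2*k
A = 64 (A = (-8)**2 = 64)
W(u, Z) = -14 + 64*Z (W(u, Z) = 64*Z - 2*7 = 64*Z - 14 = -14 + 64*Z)
W(B(S), -1)*(-12) = (-14 + 64*(-1))*(-12) = (-14 - 64)*(-12) = -78*(-12) = 936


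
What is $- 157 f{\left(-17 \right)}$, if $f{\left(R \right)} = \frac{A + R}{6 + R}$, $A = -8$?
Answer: $- \frac{3925}{11} \approx -356.82$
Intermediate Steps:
$f{\left(R \right)} = \frac{-8 + R}{6 + R}$
$- 157 f{\left(-17 \right)} = - 157 \frac{-8 - 17}{6 - 17} = - 157 \frac{1}{-11} \left(-25\right) = - 157 \left(\left(- \frac{1}{11}\right) \left(-25\right)\right) = \left(-157\right) \frac{25}{11} = - \frac{3925}{11}$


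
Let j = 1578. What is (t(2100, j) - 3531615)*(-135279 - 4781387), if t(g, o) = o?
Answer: 17356012896642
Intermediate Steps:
(t(2100, j) - 3531615)*(-135279 - 4781387) = (1578 - 3531615)*(-135279 - 4781387) = -3530037*(-4916666) = 17356012896642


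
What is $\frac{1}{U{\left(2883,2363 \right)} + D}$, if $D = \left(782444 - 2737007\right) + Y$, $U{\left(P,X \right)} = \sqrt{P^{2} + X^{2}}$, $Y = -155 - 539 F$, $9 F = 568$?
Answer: $- \frac{80543763}{160179628794449} - \frac{81 \sqrt{13895458}}{320359257588898} \approx -5.0378 \cdot 10^{-7}$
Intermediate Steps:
$F = \frac{568}{9}$ ($F = \frac{1}{9} \cdot 568 = \frac{568}{9} \approx 63.111$)
$Y = - \frac{307547}{9}$ ($Y = -155 - \frac{306152}{9} = - \frac{307547}{9} \approx -34172.0$)
$D = - \frac{17898614}{9}$ ($D = \left(782444 - 2737007\right) - \frac{307547}{9} = -1954563 - \frac{307547}{9} = - \frac{17898614}{9} \approx -1.9887 \cdot 10^{6}$)
$\frac{1}{U{\left(2883,2363 \right)} + D} = \frac{1}{\sqrt{2883^{2} + 2363^{2}} - \frac{17898614}{9}} = \frac{1}{\sqrt{8311689 + 5583769} - \frac{17898614}{9}} = \frac{1}{\sqrt{13895458} - \frac{17898614}{9}} = \frac{1}{- \frac{17898614}{9} + \sqrt{13895458}}$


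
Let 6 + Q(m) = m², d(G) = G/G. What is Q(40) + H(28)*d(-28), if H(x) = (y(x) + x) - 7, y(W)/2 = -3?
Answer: 1609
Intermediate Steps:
y(W) = -6 (y(W) = 2*(-3) = -6)
d(G) = 1
Q(m) = -6 + m²
H(x) = -13 + x (H(x) = (-6 + x) - 7 = -13 + x)
Q(40) + H(28)*d(-28) = (-6 + 40²) + (-13 + 28)*1 = (-6 + 1600) + 15*1 = 1594 + 15 = 1609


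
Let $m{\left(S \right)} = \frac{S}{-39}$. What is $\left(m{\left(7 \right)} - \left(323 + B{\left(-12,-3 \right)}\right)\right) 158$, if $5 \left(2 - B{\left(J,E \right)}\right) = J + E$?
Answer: $- \frac{2022242}{39} \approx -51852.0$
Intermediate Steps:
$m{\left(S \right)} = - \frac{S}{39}$ ($m{\left(S \right)} = S \left(- \frac{1}{39}\right) = - \frac{S}{39}$)
$B{\left(J,E \right)} = 2 - \frac{E}{5} - \frac{J}{5}$ ($B{\left(J,E \right)} = 2 - \frac{J + E}{5} = 2 - \frac{E + J}{5} = 2 - \left(\frac{E}{5} + \frac{J}{5}\right) = 2 - \frac{E}{5} - \frac{J}{5}$)
$\left(m{\left(7 \right)} - \left(323 + B{\left(-12,-3 \right)}\right)\right) 158 = \left(\left(- \frac{1}{39}\right) 7 - \left(325 + \frac{3}{5} + \frac{12}{5}\right)\right) 158 = \left(- \frac{7}{39} - 328\right) 158 = \left(- \frac{12799}{39}\right) 158 = - \frac{2022242}{39}$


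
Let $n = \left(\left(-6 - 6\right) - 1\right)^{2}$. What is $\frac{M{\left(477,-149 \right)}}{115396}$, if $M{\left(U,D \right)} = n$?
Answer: $\frac{169}{115396} \approx 0.0014645$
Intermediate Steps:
$n = 169$ ($n = \left(\left(-6 - 6\right) - 1\right)^{2} = \left(-12 - 1\right)^{2} = \left(-13\right)^{2} = 169$)
$M{\left(U,D \right)} = 169$
$\frac{M{\left(477,-149 \right)}}{115396} = \frac{169}{115396}$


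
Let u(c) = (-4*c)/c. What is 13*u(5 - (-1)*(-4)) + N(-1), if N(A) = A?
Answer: -53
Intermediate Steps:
u(c) = -4
13*u(5 - (-1)*(-4)) + N(-1) = 13*(-4) - 1 = -52 - 1 = -53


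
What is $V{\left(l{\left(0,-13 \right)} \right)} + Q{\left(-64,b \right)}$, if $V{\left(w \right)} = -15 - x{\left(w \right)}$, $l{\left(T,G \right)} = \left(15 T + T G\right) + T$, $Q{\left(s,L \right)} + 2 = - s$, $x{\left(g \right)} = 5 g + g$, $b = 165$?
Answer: $47$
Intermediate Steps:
$x{\left(g \right)} = 6 g$
$Q{\left(s,L \right)} = -2 - s$
$l{\left(T,G \right)} = 16 T + G T$ ($l{\left(T,G \right)} = \left(15 T + G T\right) + T = 16 T + G T$)
$V{\left(w \right)} = -15 - 6 w$
$V{\left(l{\left(0,-13 \right)} \right)} + Q{\left(-64,b \right)} = \left(-15 - 6 \cdot 0 \left(16 - 13\right)\right) - -62 = \left(-15 - 6 \cdot 0 \cdot 3\right) + \left(-2 + 64\right) = \left(-15 - 0\right) + 62 = \left(-15 + 0\right) + 62 = -15 + 62 = 47$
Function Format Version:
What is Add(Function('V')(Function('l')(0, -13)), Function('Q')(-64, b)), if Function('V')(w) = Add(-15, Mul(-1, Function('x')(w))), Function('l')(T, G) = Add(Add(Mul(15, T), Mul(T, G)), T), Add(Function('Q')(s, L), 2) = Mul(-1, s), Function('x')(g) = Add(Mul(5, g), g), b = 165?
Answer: 47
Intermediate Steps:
Function('x')(g) = Mul(6, g)
Function('Q')(s, L) = Add(-2, Mul(-1, s))
Function('l')(T, G) = Add(Mul(16, T), Mul(G, T)) (Function('l')(T, G) = Add(Add(Mul(15, T), Mul(G, T)), T) = Add(Mul(16, T), Mul(G, T)))
Function('V')(w) = Add(-15, Mul(-6, w)) (Function('V')(w) = Add(-15, Mul(-1, Mul(6, w))) = Add(-15, Mul(-6, w)))
Add(Function('V')(Function('l')(0, -13)), Function('Q')(-64, b)) = Add(Add(-15, Mul(-6, Mul(0, Add(16, -13)))), Add(-2, Mul(-1, -64))) = Add(Add(-15, Mul(-6, Mul(0, 3))), Add(-2, 64)) = Add(Add(-15, Mul(-6, 0)), 62) = Add(Add(-15, 0), 62) = Add(-15, 62) = 47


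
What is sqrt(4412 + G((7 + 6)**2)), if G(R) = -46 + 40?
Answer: sqrt(4406) ≈ 66.378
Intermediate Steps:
G(R) = -6
sqrt(4412 + G((7 + 6)**2)) = sqrt(4412 - 6) = sqrt(4406)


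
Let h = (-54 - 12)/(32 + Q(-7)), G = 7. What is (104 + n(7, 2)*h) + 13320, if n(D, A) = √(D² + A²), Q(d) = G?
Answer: 13424 - 22*√53/13 ≈ 13412.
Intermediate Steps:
Q(d) = 7
n(D, A) = √(A² + D²)
h = -22/13 (h = (-54 - 12)/(32 + 7) = -66/39 = -66*1/39 = -22/13 ≈ -1.6923)
(104 + n(7, 2)*h) + 13320 = (104 + √(2² + 7²)*(-22/13)) + 13320 = (104 + √(4 + 49)*(-22/13)) + 13320 = (104 + √53*(-22/13)) + 13320 = (104 - 22*√53/13) + 13320 = 13424 - 22*√53/13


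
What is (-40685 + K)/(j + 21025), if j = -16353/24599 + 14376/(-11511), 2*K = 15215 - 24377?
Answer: -2136246553779/992146328603 ≈ -2.1532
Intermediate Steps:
K = -4581 (K = (15215 - 24377)/2 = (½)*(-9162) = -4581)
j = -180624869/94386363 (j = -16353*1/24599 + 14376*(-1/11511) = -16353/24599 - 4792/3837 = -180624869/94386363 ≈ -1.9137)
(-40685 + K)/(j + 21025) = (-40685 - 4581)/(-180624869/94386363 + 21025) = -45266/1984292657206/94386363 = -45266*94386363/1984292657206 = -2136246553779/992146328603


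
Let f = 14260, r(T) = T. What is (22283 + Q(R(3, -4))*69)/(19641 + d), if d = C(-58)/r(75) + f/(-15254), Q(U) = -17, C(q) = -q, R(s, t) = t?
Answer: 12075447750/11235050641 ≈ 1.0748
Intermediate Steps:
d = -92384/572025 (d = -1*(-58)/75 + 14260/(-15254) = 58*(1/75) + 14260*(-1/15254) = 58/75 - 7130/7627 = -92384/572025 ≈ -0.16150)
(22283 + Q(R(3, -4))*69)/(19641 + d) = (22283 - 17*69)/(19641 - 92384/572025) = (22283 - 1173)/(11235050641/572025) = 21110*(572025/11235050641) = 12075447750/11235050641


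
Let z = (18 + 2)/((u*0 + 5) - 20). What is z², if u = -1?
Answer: 16/9 ≈ 1.7778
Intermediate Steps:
z = -4/3 (z = (18 + 2)/((-1*0 + 5) - 20) = 20/((0 + 5) - 20) = 20/(5 - 20) = 20/(-15) = 20*(-1/15) = -4/3 ≈ -1.3333)
z² = (-4/3)² = 16/9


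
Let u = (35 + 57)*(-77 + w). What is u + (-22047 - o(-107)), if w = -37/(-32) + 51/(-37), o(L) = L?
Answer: -8597153/296 ≈ -29044.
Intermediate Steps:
w = -263/1184 (w = -37*(-1/32) + 51*(-1/37) = 37/32 - 51/37 = -263/1184 ≈ -0.22213)
u = -2102913/296 (u = (35 + 57)*(-77 - 263/1184) = 92*(-91431/1184) = -2102913/296 ≈ -7104.4)
u + (-22047 - o(-107)) = -2102913/296 + (-22047 - 1*(-107)) = -2102913/296 + (-22047 + 107) = -2102913/296 - 21940 = -8597153/296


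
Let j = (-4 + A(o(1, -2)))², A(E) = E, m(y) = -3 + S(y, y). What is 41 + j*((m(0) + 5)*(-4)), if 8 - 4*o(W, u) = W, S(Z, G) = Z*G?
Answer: ½ ≈ 0.50000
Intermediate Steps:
S(Z, G) = G*Z
o(W, u) = 2 - W/4
m(y) = -3 + y² (m(y) = -3 + y*y = -3 + y²)
j = 81/16 (j = (-4 + (2 - ¼*1))² = (-4 + (2 - ¼))² = (-4 + 7/4)² = (-9/4)² = 81/16 ≈ 5.0625)
41 + j*((m(0) + 5)*(-4)) = 41 + 81*(((-3 + 0²) + 5)*(-4))/16 = 41 + 81*(((-3 + 0) + 5)*(-4))/16 = 41 + 81*((-3 + 5)*(-4))/16 = 41 + 81*(2*(-4))/16 = 41 + (81/16)*(-8) = 41 - 81/2 = ½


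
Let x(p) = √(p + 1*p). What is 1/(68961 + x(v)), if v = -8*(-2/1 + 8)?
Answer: 22987/1585206539 - 4*I*√6/4755619617 ≈ 1.4501e-5 - 2.0603e-9*I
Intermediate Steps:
v = -48 (v = -8*(-2*1 + 8) = -8*(-2 + 8) = -8*6 = -48)
x(p) = √2*√p (x(p) = √(p + p) = √(2*p) = √2*√p)
1/(68961 + x(v)) = 1/(68961 + √2*√(-48)) = 1/(68961 + √2*(4*I*√3)) = 1/(68961 + 4*I*√6)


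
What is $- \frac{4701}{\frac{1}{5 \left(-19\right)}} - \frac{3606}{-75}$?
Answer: $\frac{11166077}{25} \approx 4.4664 \cdot 10^{5}$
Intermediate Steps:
$- \frac{4701}{\frac{1}{5 \left(-19\right)}} - \frac{3606}{-75} = - \frac{4701}{\frac{1}{-95}} - - \frac{1202}{25} = - \frac{4701}{- \frac{1}{95}} + \frac{1202}{25} = \left(-4701\right) \left(-95\right) + \frac{1202}{25} = 446595 + \frac{1202}{25} = \frac{11166077}{25}$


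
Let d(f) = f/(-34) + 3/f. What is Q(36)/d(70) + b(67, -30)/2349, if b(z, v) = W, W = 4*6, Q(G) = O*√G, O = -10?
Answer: 55925392/1878417 ≈ 29.773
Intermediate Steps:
Q(G) = -10*√G
W = 24
d(f) = 3/f - f/34 (d(f) = f*(-1/34) + 3/f = -f/34 + 3/f = 3/f - f/34)
b(z, v) = 24
Q(36)/d(70) + b(67, -30)/2349 = (-10*√36)/(3/70 - 1/34*70) + 24/2349 = (-10*6)/(3*(1/70) - 35/17) + 24*(1/2349) = -60/(3/70 - 35/17) + 8/783 = -60/(-2399/1190) + 8/783 = -60*(-1190/2399) + 8/783 = 71400/2399 + 8/783 = 55925392/1878417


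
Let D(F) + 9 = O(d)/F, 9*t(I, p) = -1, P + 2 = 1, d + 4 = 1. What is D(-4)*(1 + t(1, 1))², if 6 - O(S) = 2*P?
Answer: -704/81 ≈ -8.6914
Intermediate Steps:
d = -3 (d = -4 + 1 = -3)
P = -1 (P = -2 + 1 = -1)
t(I, p) = -⅑ (t(I, p) = (⅑)*(-1) = -⅑)
O(S) = 8 (O(S) = 6 - 2*(-1) = 6 - 1*(-2) = 6 + 2 = 8)
D(F) = -9 + 8/F
D(-4)*(1 + t(1, 1))² = (-9 + 8/(-4))*(1 - ⅑)² = (-9 + 8*(-¼))*(8/9)² = (-9 - 2)*(64/81) = -11*64/81 = -704/81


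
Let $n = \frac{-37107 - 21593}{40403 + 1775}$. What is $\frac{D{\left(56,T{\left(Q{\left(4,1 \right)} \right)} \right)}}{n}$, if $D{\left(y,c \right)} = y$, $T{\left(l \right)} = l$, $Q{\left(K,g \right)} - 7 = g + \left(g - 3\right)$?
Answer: $- \frac{590492}{14675} \approx -40.238$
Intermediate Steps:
$Q{\left(K,g \right)} = 4 + 2 g$ ($Q{\left(K,g \right)} = 7 + \left(g + \left(g - 3\right)\right) = 7 + \left(g + \left(-3 + g\right)\right) = 7 + \left(-3 + 2 g\right) = 4 + 2 g$)
$n = - \frac{29350}{21089}$ ($n = - \frac{58700}{42178} = \left(-58700\right) \frac{1}{42178} = - \frac{29350}{21089} \approx -1.3917$)
$\frac{D{\left(56,T{\left(Q{\left(4,1 \right)} \right)} \right)}}{n} = \frac{56}{- \frac{29350}{21089}} = 56 \left(- \frac{21089}{29350}\right) = - \frac{590492}{14675}$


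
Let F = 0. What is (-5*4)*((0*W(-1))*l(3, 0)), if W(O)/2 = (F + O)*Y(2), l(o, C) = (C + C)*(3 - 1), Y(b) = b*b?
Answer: 0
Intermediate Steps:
Y(b) = b**2
l(o, C) = 4*C (l(o, C) = (2*C)*2 = 4*C)
W(O) = 8*O (W(O) = 2*((0 + O)*2**2) = 2*(O*4) = 2*(4*O) = 8*O)
(-5*4)*((0*W(-1))*l(3, 0)) = (-5*4)*((0*(8*(-1)))*(4*0)) = -20*0*(-8)*0 = -0*0 = -20*0 = 0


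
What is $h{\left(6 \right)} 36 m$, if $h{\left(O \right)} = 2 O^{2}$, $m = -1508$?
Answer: $-3908736$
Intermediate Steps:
$h{\left(6 \right)} 36 m = 2 \cdot 6^{2} \cdot 36 \left(-1508\right) = 2 \cdot 36 \cdot 36 \left(-1508\right) = 72 \cdot 36 \left(-1508\right) = 2592 \left(-1508\right) = -3908736$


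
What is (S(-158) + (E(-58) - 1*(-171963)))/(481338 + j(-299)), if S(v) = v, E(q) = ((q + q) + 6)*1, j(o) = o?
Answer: 171695/481039 ≈ 0.35693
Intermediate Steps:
E(q) = 6 + 2*q (E(q) = (2*q + 6)*1 = (6 + 2*q)*1 = 6 + 2*q)
(S(-158) + (E(-58) - 1*(-171963)))/(481338 + j(-299)) = (-158 + ((6 + 2*(-58)) - 1*(-171963)))/(481338 - 299) = (-158 + ((6 - 116) + 171963))/481039 = (-158 + (-110 + 171963))*(1/481039) = (-158 + 171853)*(1/481039) = 171695*(1/481039) = 171695/481039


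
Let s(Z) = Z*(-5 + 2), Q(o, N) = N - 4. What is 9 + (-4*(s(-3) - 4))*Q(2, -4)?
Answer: 169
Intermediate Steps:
Q(o, N) = -4 + N
s(Z) = -3*Z (s(Z) = Z*(-3) = -3*Z)
9 + (-4*(s(-3) - 4))*Q(2, -4) = 9 + (-4*(-3*(-3) - 4))*(-4 - 4) = 9 - 4*(9 - 4)*(-8) = 9 - 4*5*(-8) = 9 - 20*(-8) = 9 + 160 = 169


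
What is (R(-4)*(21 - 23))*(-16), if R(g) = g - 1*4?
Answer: -256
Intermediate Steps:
R(g) = -4 + g (R(g) = g - 4 = -4 + g)
(R(-4)*(21 - 23))*(-16) = ((-4 - 4)*(21 - 23))*(-16) = -8*(-2)*(-16) = 16*(-16) = -256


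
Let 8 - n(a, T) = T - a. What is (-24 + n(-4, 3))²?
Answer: 529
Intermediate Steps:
n(a, T) = 8 + a - T (n(a, T) = 8 - (T - a) = 8 + (a - T) = 8 + a - T)
(-24 + n(-4, 3))² = (-24 + (8 - 4 - 1*3))² = (-24 + (8 - 4 - 3))² = (-24 + 1)² = (-23)² = 529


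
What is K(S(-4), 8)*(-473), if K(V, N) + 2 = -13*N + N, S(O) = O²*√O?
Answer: 46354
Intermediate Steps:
S(O) = O^(5/2)
K(V, N) = -2 - 12*N (K(V, N) = -2 + (-13*N + N) = -2 - 12*N)
K(S(-4), 8)*(-473) = (-2 - 12*8)*(-473) = (-2 - 96)*(-473) = -98*(-473) = 46354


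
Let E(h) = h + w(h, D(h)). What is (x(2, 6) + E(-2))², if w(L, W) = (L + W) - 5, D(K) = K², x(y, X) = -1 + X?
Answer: 0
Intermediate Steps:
w(L, W) = -5 + L + W
E(h) = -5 + h² + 2*h (E(h) = h + (-5 + h + h²) = -5 + h² + 2*h)
(x(2, 6) + E(-2))² = ((-1 + 6) + (-5 + (-2)² + 2*(-2)))² = (5 + (-5 + 4 - 4))² = (5 - 5)² = 0² = 0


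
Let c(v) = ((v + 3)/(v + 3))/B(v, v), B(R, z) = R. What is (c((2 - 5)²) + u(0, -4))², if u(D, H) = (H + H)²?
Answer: 332929/81 ≈ 4110.2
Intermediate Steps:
u(D, H) = 4*H² (u(D, H) = (2*H)² = 4*H²)
c(v) = 1/v (c(v) = ((v + 3)/(v + 3))/v = ((3 + v)/(3 + v))/v = 1/v)
(c((2 - 5)²) + u(0, -4))² = (1/((2 - 5)²) + 4*(-4)²)² = (1/((-3)²) + 4*16)² = (1/9 + 64)² = (⅑ + 64)² = (577/9)² = 332929/81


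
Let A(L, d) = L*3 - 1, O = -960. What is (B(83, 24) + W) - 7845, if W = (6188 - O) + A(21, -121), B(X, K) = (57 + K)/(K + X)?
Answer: -67864/107 ≈ -634.24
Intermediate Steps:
B(X, K) = (57 + K)/(K + X)
A(L, d) = -1 + 3*L (A(L, d) = 3*L - 1 = -1 + 3*L)
W = 7210 (W = (6188 - 1*(-960)) + (-1 + 3*21) = (6188 + 960) + (-1 + 63) = 7148 + 62 = 7210)
(B(83, 24) + W) - 7845 = ((57 + 24)/(24 + 83) + 7210) - 7845 = (81/107 + 7210) - 7845 = 771551/107 - 7845 = -67864/107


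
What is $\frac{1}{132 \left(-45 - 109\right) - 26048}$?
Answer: $- \frac{1}{46376} \approx -2.1563 \cdot 10^{-5}$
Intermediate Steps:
$\frac{1}{132 \left(-45 - 109\right) - 26048} = \frac{1}{132 \left(-154\right) - 26048} = \frac{1}{-20328 - 26048} = \frac{1}{-46376} = - \frac{1}{46376}$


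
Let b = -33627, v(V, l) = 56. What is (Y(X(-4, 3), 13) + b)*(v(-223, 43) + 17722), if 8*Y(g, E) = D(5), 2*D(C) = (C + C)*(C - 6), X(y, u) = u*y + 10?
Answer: -2391327669/4 ≈ -5.9783e+8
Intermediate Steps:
X(y, u) = 10 + u*y
D(C) = C*(-6 + C) (D(C) = ((C + C)*(C - 6))/2 = ((2*C)*(-6 + C))/2 = (2*C*(-6 + C))/2 = C*(-6 + C))
Y(g, E) = -5/8 (Y(g, E) = (5*(-6 + 5))/8 = (5*(-1))/8 = (⅛)*(-5) = -5/8)
(Y(X(-4, 3), 13) + b)*(v(-223, 43) + 17722) = (-5/8 - 33627)*(56 + 17722) = -269021/8*17778 = -2391327669/4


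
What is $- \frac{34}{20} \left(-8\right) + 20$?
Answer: $\frac{168}{5} \approx 33.6$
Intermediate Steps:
$- \frac{34}{20} \left(-8\right) + 20 = \left(-34\right) \frac{1}{20} \left(-8\right) + 20 = \left(- \frac{17}{10}\right) \left(-8\right) + 20 = \frac{68}{5} + 20 = \frac{168}{5}$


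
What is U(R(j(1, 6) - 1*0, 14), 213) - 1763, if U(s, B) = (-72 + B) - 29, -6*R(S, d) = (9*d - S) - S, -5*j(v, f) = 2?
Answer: -1651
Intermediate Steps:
j(v, f) = -⅖ (j(v, f) = -⅕*2 = -⅖)
R(S, d) = -3*d/2 + S/3 (R(S, d) = -((9*d - S) - S)/6 = -((-S + 9*d) - S)/6 = -(-2*S + 9*d)/6 = -3*d/2 + S/3)
U(s, B) = -101 + B
U(R(j(1, 6) - 1*0, 14), 213) - 1763 = (-101 + 213) - 1763 = 112 - 1763 = -1651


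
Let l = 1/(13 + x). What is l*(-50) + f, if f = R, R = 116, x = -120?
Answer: 12462/107 ≈ 116.47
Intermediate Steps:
f = 116
l = -1/107 (l = 1/(13 - 120) = 1/(-107) = -1/107 ≈ -0.0093458)
l*(-50) + f = -1/107*(-50) + 116 = 50/107 + 116 = 12462/107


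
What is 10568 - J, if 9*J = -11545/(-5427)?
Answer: 516161279/48843 ≈ 10568.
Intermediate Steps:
J = 11545/48843 (J = (-11545/(-5427))/9 = (-11545*(-1/5427))/9 = (⅑)*(11545/5427) = 11545/48843 ≈ 0.23637)
10568 - J = 10568 - 1*11545/48843 = 10568 - 11545/48843 = 516161279/48843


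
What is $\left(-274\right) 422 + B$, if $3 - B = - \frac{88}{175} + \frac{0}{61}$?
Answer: $- \frac{20234287}{175} \approx -1.1562 \cdot 10^{5}$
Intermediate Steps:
$B = \frac{613}{175}$ ($B = 3 - \left(- \frac{88}{175} + \frac{0}{61}\right) = 3 - \left(\left(-88\right) \frac{1}{175} + 0 \cdot \frac{1}{61}\right) = 3 - \left(- \frac{88}{175} + 0\right) = 3 - - \frac{88}{175} = 3 + \frac{88}{175} = \frac{613}{175} \approx 3.5029$)
$\left(-274\right) 422 + B = \left(-274\right) 422 + \frac{613}{175} = -115628 + \frac{613}{175} = - \frac{20234287}{175}$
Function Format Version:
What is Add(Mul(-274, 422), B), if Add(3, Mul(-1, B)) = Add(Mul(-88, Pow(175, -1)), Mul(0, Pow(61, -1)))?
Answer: Rational(-20234287, 175) ≈ -1.1562e+5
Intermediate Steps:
B = Rational(613, 175) (B = Add(3, Mul(-1, Add(Mul(-88, Pow(175, -1)), Mul(0, Pow(61, -1))))) = Add(3, Mul(-1, Add(Mul(-88, Rational(1, 175)), Mul(0, Rational(1, 61))))) = Add(3, Mul(-1, Add(Rational(-88, 175), 0))) = Add(3, Mul(-1, Rational(-88, 175))) = Add(3, Rational(88, 175)) = Rational(613, 175) ≈ 3.5029)
Add(Mul(-274, 422), B) = Add(Mul(-274, 422), Rational(613, 175)) = Add(-115628, Rational(613, 175)) = Rational(-20234287, 175)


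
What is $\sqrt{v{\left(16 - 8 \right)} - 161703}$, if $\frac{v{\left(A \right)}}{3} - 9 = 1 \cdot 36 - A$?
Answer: $2 i \sqrt{40398} \approx 401.98 i$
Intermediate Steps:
$v{\left(A \right)} = 135 - 3 A$ ($v{\left(A \right)} = 27 + 3 \left(1 \cdot 36 - A\right) = 27 + 3 \left(36 - A\right) = 27 - \left(-108 + 3 A\right) = 135 - 3 A$)
$\sqrt{v{\left(16 - 8 \right)} - 161703} = \sqrt{\left(135 - 3 \left(16 - 8\right)\right) - 161703} = \sqrt{\left(135 - 24\right) - 161703} = \sqrt{111 - 161703} = \sqrt{-161592} = 2 i \sqrt{40398}$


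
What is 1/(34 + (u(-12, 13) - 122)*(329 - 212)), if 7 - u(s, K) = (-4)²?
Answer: -1/15293 ≈ -6.5389e-5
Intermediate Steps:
u(s, K) = -9 (u(s, K) = 7 - 1*(-4)² = 7 - 1*16 = 7 - 16 = -9)
1/(34 + (u(-12, 13) - 122)*(329 - 212)) = 1/(34 + (-9 - 122)*(329 - 212)) = 1/(34 - 131*117) = 1/(34 - 15327) = 1/(-15293) = -1/15293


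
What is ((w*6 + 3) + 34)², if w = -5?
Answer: 49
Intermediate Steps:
((w*6 + 3) + 34)² = ((-5*6 + 3) + 34)² = ((-30 + 3) + 34)² = (-27 + 34)² = 7² = 49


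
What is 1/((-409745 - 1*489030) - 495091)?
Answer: -1/1393866 ≈ -7.1743e-7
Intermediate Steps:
1/((-409745 - 1*489030) - 495091) = 1/((-409745 - 489030) - 495091) = 1/(-898775 - 495091) = 1/(-1393866) = -1/1393866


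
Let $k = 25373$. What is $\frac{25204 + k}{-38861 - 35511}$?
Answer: $- \frac{50577}{74372} \approx -0.68005$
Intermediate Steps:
$\frac{25204 + k}{-38861 - 35511} = \frac{25204 + 25373}{-38861 - 35511} = \frac{50577}{-74372} = 50577 \left(- \frac{1}{74372}\right) = - \frac{50577}{74372}$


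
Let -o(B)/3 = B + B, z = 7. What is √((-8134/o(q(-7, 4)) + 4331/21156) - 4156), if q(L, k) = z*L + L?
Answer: I*√207874522546/7052 ≈ 64.653*I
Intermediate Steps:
q(L, k) = 8*L (q(L, k) = 7*L + L = 8*L)
o(B) = -6*B (o(B) = -3*(B + B) = -6*B)
√((-8134/o(q(-7, 4)) + 4331/21156) - 4156) = √((-8134/((-48*(-7))) + 4331/21156) - 4156) = √((-8134/((-6*(-56))) + 4331*(1/21156)) - 4156) = √((-8134/336 + 4331/21156) - 4156) = √((-8134*1/336 + 4331/21156) - 4156) = √((-581/24 + 4331/21156) - 4156) = √(-338547/14104 - 4156) = √(-58954771/14104) = I*√207874522546/7052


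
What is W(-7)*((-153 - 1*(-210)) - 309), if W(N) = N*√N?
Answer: 1764*I*√7 ≈ 4667.1*I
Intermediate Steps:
W(N) = N^(3/2)
W(-7)*((-153 - 1*(-210)) - 309) = (-7)^(3/2)*((-153 - 1*(-210)) - 309) = (-7*I*√7)*((-153 + 210) - 309) = (-7*I*√7)*(57 - 309) = -7*I*√7*(-252) = 1764*I*√7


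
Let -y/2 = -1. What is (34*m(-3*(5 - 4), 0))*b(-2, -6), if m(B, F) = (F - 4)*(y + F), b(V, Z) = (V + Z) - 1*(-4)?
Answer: 1088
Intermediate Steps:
y = 2 (y = -2*(-1) = 2)
b(V, Z) = 4 + V + Z (b(V, Z) = (V + Z) + 4 = 4 + V + Z)
m(B, F) = (-4 + F)*(2 + F) (m(B, F) = (F - 4)*(2 + F) = (-4 + F)*(2 + F))
(34*m(-3*(5 - 4), 0))*b(-2, -6) = (34*(-8 + 0² - 2*0))*(4 - 2 - 6) = (34*(-8 + 0 + 0))*(-4) = (34*(-8))*(-4) = -272*(-4) = 1088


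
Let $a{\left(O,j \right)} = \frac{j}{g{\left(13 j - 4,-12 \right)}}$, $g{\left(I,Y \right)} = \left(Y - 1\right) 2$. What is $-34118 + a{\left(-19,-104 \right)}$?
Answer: $-34114$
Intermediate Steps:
$g{\left(I,Y \right)} = -2 + 2 Y$ ($g{\left(I,Y \right)} = \left(-1 + Y\right) 2 = -2 + 2 Y$)
$a{\left(O,j \right)} = - \frac{j}{26}$ ($a{\left(O,j \right)} = \frac{j}{-2 + 2 \left(-12\right)} = \frac{j}{-2 - 24} = \frac{j}{-26} = j \left(- \frac{1}{26}\right) = - \frac{j}{26}$)
$-34118 + a{\left(-19,-104 \right)} = -34118 - -4 = -34118 + 4 = -34114$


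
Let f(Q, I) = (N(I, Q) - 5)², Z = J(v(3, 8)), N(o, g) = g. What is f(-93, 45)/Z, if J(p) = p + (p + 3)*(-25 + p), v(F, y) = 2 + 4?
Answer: -9604/165 ≈ -58.206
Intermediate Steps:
v(F, y) = 6
J(p) = p + (-25 + p)*(3 + p) (J(p) = p + (3 + p)*(-25 + p) = p + (-25 + p)*(3 + p))
Z = -165 (Z = -75 + 6² - 21*6 = -75 + 36 - 126 = -165)
f(Q, I) = (-5 + Q)² (f(Q, I) = (Q - 5)² = (-5 + Q)²)
f(-93, 45)/Z = (-5 - 93)²/(-165) = (-98)²*(-1/165) = 9604*(-1/165) = -9604/165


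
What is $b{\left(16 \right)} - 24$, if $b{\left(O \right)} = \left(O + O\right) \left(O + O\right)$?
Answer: $1000$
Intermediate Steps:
$b{\left(O \right)} = 4 O^{2}$ ($b{\left(O \right)} = 2 O 2 O = 4 O^{2}$)
$b{\left(16 \right)} - 24 = 4 \cdot 16^{2} - 24 = 4 \cdot 256 - 24 = 1024 - 24 = 1000$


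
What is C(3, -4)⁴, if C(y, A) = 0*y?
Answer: 0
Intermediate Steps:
C(y, A) = 0
C(3, -4)⁴ = 0⁴ = 0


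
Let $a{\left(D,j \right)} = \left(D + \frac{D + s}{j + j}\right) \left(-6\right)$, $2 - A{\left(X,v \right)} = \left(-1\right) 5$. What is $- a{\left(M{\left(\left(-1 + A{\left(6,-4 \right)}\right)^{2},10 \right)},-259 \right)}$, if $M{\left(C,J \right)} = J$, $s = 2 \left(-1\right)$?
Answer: $\frac{15516}{259} \approx 59.907$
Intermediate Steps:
$A{\left(X,v \right)} = 7$ ($A{\left(X,v \right)} = 2 - \left(-1\right) 5 = 2 - -5 = 2 + 5 = 7$)
$s = -2$
$a{\left(D,j \right)} = - 6 D - \frac{3 \left(-2 + D\right)}{j}$ ($a{\left(D,j \right)} = \left(D + \frac{D - 2}{j + j}\right) \left(-6\right) = \left(D + \frac{-2 + D}{2 j}\right) \left(-6\right) = - 6 D - \frac{3 \left(-2 + D\right)}{j}$)
$- a{\left(M{\left(\left(-1 + A{\left(6,-4 \right)}\right)^{2},10 \right)},-259 \right)} = - \frac{3 \left(2 - 10 - 20 \left(-259\right)\right)}{-259} = - \frac{3 \left(-1\right) \left(2 - 10 + 5180\right)}{259} = - \frac{3 \left(-1\right) 5172}{259} = \left(-1\right) \left(- \frac{15516}{259}\right) = \frac{15516}{259}$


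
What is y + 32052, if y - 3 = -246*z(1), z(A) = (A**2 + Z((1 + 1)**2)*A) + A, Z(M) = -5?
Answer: 32793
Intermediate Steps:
z(A) = A**2 - 4*A (z(A) = (A**2 - 5*A) + A = A**2 - 4*A)
y = 741 (y = 3 - 246*(-4 + 1) = 3 - 246*(-3) = 3 + 738 = 741)
y + 32052 = 741 + 32052 = 32793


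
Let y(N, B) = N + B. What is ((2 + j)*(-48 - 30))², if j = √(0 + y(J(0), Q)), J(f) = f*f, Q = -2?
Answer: 12168 + 24336*I*√2 ≈ 12168.0 + 34416.0*I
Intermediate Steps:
J(f) = f²
y(N, B) = B + N
j = I*√2 (j = √(0 + (-2 + 0²)) = √(0 + (-2 + 0)) = √(0 - 2) = √(-2) = I*√2 ≈ 1.4142*I)
((2 + j)*(-48 - 30))² = ((2 + I*√2)*(-48 - 30))² = ((2 + I*√2)*(-78))² = (-156 - 78*I*√2)²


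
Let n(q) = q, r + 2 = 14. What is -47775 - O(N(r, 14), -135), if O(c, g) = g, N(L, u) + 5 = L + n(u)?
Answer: -47640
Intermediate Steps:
r = 12 (r = -2 + 14 = 12)
N(L, u) = -5 + L + u (N(L, u) = -5 + (L + u) = -5 + L + u)
-47775 - O(N(r, 14), -135) = -47775 - 1*(-135) = -47775 + 135 = -47640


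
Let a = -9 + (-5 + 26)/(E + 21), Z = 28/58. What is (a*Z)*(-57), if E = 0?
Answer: 6384/29 ≈ 220.14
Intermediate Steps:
Z = 14/29 (Z = 28*(1/58) = 14/29 ≈ 0.48276)
a = -8 (a = -9 + (-5 + 26)/(0 + 21) = -9 + 21/21 = -9 + 21*(1/21) = -9 + 1 = -8)
(a*Z)*(-57) = -8*14/29*(-57) = -112/29*(-57) = 6384/29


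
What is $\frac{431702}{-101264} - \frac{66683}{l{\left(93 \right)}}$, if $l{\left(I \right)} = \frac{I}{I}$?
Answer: $- \frac{3376509507}{50632} \approx -66687.0$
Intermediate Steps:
$l{\left(I \right)} = 1$
$\frac{431702}{-101264} - \frac{66683}{l{\left(93 \right)}} = \frac{431702}{-101264} - \frac{66683}{1} = 431702 \left(- \frac{1}{101264}\right) - 66683 = - \frac{215851}{50632} - 66683 = - \frac{3376509507}{50632}$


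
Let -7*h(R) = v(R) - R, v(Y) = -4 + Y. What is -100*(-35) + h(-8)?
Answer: 24504/7 ≈ 3500.6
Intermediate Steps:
h(R) = 4/7 (h(R) = -((-4 + R) - R)/7 = -⅐*(-4) = 4/7)
-100*(-35) + h(-8) = -100*(-35) + 4/7 = 3500 + 4/7 = 24504/7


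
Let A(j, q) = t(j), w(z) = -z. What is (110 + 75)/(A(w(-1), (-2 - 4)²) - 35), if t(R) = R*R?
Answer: -185/34 ≈ -5.4412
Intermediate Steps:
t(R) = R²
A(j, q) = j²
(110 + 75)/(A(w(-1), (-2 - 4)²) - 35) = (110 + 75)/((-1*(-1))² - 35) = 185/(1² - 35) = 185/(1 - 35) = 185/(-34) = 185*(-1/34) = -185/34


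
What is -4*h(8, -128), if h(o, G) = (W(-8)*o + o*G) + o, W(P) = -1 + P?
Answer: 4352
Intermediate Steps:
h(o, G) = -8*o + G*o (h(o, G) = ((-1 - 8)*o + o*G) + o = (-9*o + G*o) + o = -8*o + G*o)
-4*h(8, -128) = -32*(-8 - 128) = -32*(-136) = -4*(-1088) = 4352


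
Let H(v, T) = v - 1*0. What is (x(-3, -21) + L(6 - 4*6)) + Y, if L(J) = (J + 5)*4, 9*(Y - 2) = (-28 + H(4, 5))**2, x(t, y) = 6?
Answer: 20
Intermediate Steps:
H(v, T) = v (H(v, T) = v + 0 = v)
Y = 66 (Y = 2 + (-28 + 4)**2/9 = 2 + (1/9)*(-24)**2 = 2 + (1/9)*576 = 2 + 64 = 66)
L(J) = 20 + 4*J (L(J) = (5 + J)*4 = 20 + 4*J)
(x(-3, -21) + L(6 - 4*6)) + Y = (6 + (20 + 4*(6 - 4*6))) + 66 = (6 + (20 + 4*(6 - 24))) + 66 = (6 + (20 + 4*(-18))) + 66 = (6 + (20 - 72)) + 66 = (6 - 52) + 66 = -46 + 66 = 20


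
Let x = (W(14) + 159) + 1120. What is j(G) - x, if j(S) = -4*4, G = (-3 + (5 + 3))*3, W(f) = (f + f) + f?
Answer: -1337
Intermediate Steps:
W(f) = 3*f (W(f) = 2*f + f = 3*f)
G = 15 (G = (-3 + 8)*3 = 5*3 = 15)
j(S) = -16
x = 1321 (x = (3*14 + 159) + 1120 = (42 + 159) + 1120 = 201 + 1120 = 1321)
j(G) - x = -16 - 1*1321 = -16 - 1321 = -1337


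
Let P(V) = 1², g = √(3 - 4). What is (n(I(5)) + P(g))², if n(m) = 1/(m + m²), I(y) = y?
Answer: 961/900 ≈ 1.0678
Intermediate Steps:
g = I (g = √(-1) = I ≈ 1.0*I)
P(V) = 1
(n(I(5)) + P(g))² = (1/(5*(1 + 5)) + 1)² = ((⅕)/6 + 1)² = ((⅕)*(⅙) + 1)² = (1/30 + 1)² = (31/30)² = 961/900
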